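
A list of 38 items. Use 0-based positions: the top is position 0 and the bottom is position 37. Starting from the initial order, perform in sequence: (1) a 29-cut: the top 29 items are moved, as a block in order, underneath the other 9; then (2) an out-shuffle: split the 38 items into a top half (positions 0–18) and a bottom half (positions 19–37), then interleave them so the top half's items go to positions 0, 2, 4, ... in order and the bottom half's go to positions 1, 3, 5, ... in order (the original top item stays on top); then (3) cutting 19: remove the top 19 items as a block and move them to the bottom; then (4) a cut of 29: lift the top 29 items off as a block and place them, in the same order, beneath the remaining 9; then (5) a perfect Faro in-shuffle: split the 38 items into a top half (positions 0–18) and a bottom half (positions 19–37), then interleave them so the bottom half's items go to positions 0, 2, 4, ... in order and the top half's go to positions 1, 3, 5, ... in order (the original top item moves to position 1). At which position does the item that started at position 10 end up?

Track the item from position 10 forward through each operation:
  after op 1 (cut 29): 10 → 19
  after op 2 (out-shuffle): 19 → 1
  after op 3 (cut 19): 1 → 20
  after op 4 (cut 29): 20 → 29
  after op 5 (in-shuffle): 29 → 20

20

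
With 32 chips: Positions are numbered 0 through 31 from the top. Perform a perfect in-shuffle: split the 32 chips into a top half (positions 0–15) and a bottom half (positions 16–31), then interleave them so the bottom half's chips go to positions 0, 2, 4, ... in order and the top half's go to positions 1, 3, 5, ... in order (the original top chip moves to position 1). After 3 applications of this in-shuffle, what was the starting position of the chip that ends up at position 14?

5

Work backwards from position 14, undoing one in-shuffle at a time:
14 ← 23 ← 11 ← 5
So the chip now at position 14 started at position 5.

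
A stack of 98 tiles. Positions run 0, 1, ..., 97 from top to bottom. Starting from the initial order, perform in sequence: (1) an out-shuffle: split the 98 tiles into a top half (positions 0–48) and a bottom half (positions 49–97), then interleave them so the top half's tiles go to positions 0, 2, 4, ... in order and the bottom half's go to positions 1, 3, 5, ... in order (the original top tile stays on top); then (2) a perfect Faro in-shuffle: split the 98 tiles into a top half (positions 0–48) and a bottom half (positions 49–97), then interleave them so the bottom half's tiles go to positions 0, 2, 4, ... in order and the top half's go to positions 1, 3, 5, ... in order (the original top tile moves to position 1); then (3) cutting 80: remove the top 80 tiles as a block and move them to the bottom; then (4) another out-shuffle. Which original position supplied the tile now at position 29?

Undo the operations in reverse order, starting from position 29:
  undo op 4 (out-shuffle, from bottom half): 29 ← 63
  undo op 3 (cut 80): 63 ← 45
  undo op 2 (in-shuffle, from top half): 45 ← 22
  undo op 1 (out-shuffle, from top half): 22 ← 11
So the tile at position 29 came from original position 11.

11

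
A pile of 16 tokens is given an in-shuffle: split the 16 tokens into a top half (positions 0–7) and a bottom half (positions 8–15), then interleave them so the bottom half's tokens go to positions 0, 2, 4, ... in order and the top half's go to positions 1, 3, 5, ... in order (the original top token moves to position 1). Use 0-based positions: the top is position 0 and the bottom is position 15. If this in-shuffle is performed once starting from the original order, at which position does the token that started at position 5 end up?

Track the token's position through each in-shuffle:
5 → 11

11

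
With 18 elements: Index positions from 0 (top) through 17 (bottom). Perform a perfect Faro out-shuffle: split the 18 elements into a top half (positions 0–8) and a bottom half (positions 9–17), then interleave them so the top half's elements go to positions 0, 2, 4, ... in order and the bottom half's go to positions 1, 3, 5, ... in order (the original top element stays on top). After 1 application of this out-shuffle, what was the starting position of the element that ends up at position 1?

9

Work backwards from position 1, undoing one out-shuffle at a time:
1 ← 9
So the element now at position 1 started at position 9.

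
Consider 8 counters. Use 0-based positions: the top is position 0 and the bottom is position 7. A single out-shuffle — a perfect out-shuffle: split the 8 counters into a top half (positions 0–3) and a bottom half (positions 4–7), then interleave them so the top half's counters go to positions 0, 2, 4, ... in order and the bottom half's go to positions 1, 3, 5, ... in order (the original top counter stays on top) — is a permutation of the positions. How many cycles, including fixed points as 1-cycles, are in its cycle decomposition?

Trace each unvisited position around until it returns:
(0) (1 2 4) (3 6 5) (7)
4 cycles in total.

4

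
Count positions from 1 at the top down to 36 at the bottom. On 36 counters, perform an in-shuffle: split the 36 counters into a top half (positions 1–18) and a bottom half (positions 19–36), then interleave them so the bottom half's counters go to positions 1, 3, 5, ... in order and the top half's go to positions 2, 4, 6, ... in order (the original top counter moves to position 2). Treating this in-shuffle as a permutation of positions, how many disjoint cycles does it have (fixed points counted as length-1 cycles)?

1

Trace each unvisited position around until it returns:
(1 2 4 8 16 32 ... len 36)
1 cycle in total.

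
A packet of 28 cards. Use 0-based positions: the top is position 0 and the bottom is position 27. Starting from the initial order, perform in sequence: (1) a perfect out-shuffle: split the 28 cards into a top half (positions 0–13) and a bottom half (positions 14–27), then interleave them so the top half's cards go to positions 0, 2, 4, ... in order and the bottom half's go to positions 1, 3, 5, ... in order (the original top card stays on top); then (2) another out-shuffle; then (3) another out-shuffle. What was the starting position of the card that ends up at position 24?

3

Undo the operations in reverse order, starting from position 24:
  undo op 3 (out-shuffle, from top half): 24 ← 12
  undo op 2 (out-shuffle, from top half): 12 ← 6
  undo op 1 (out-shuffle, from top half): 6 ← 3
So the card at position 24 came from original position 3.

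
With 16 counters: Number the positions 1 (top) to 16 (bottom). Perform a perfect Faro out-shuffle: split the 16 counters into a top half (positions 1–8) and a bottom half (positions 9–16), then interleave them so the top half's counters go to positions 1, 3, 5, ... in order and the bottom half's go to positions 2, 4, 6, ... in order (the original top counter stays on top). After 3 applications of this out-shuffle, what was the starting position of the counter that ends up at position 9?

2

Work backwards from position 9, undoing one out-shuffle at a time:
9 ← 5 ← 3 ← 2
So the counter now at position 9 started at position 2.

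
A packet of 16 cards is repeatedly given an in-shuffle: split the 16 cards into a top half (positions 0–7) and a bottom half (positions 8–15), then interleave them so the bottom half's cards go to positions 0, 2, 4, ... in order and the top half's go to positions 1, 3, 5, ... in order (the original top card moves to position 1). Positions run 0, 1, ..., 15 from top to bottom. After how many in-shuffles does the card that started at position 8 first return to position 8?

Follow position 8 under repeated in-shuffles:
8 → 0 → 1 → 3 → 7 → 15 → 14 → 12 → 8
It first returns after 8 in-shuffles.

8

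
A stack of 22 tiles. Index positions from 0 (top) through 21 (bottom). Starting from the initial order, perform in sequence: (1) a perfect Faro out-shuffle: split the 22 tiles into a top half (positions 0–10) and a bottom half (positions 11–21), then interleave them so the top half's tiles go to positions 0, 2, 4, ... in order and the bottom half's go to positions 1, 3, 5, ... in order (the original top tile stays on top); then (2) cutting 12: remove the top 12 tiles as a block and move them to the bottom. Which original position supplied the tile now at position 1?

Undo the operations in reverse order, starting from position 1:
  undo op 2 (cut 12): 1 ← 13
  undo op 1 (out-shuffle, from bottom half): 13 ← 17
So the tile at position 1 came from original position 17.

17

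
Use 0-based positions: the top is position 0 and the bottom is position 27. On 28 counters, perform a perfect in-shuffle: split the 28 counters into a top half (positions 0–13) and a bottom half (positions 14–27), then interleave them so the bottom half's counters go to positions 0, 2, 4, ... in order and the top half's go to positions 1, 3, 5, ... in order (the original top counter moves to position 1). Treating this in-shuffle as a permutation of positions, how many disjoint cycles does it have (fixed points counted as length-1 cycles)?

1

Trace each unvisited position around until it returns:
(0 1 3 7 15 2 ... len 28)
1 cycle in total.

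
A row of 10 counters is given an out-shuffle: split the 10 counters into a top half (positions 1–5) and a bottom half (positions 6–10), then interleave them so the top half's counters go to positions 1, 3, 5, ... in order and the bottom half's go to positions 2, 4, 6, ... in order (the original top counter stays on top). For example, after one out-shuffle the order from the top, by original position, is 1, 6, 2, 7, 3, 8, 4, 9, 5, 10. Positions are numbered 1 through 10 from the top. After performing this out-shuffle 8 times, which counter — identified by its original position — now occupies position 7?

Work backwards from position 7, undoing one out-shuffle at a time:
7 ← 4 ← 7 ← 4 ← 7 ← 4 ← 7 ← 4 ← 7
So the counter now at position 7 started at position 7.

7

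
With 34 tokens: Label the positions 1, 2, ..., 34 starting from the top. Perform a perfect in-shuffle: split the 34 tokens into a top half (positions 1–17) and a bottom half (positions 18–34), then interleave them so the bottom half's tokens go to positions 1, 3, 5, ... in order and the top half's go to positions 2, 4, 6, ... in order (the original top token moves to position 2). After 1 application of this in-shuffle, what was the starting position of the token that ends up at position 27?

31

Work backwards from position 27, undoing one in-shuffle at a time:
27 ← 31
So the token now at position 27 started at position 31.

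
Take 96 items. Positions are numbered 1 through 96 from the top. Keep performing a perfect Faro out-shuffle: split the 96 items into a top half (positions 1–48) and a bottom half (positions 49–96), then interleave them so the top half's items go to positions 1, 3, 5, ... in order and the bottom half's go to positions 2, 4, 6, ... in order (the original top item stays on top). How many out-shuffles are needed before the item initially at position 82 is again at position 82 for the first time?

36

Follow position 82 under repeated out-shuffles:
82 → 68 → 40 → 79 → 62 → 28 → 55 → 14 → ... → 82 (length 36)
It first returns after 36 out-shuffles.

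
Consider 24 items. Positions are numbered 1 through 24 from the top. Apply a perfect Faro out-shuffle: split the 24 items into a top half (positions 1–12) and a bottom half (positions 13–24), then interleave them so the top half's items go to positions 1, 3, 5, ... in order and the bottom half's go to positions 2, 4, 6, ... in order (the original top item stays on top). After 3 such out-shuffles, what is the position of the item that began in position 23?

Track the item's position through each out-shuffle:
23 → 22 → 20 → 16

16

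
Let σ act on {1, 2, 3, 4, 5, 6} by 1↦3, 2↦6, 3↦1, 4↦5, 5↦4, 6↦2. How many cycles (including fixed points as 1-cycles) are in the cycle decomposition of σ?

3

Cycle decomposition: (1 3) (2 6) (4 5).
3 cycles.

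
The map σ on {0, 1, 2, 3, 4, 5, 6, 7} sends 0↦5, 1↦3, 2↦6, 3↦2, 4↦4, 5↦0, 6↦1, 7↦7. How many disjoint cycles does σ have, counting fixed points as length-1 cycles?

Cycle decomposition: (0 5) (1 3 2 6) (4) (7).
4 cycles.

4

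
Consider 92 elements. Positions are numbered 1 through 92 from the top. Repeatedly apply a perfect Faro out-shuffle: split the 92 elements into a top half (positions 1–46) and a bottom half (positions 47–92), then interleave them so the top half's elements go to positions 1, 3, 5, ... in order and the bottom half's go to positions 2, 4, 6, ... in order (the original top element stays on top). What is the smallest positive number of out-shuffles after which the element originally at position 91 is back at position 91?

Follow position 91 under repeated out-shuffles:
91 → 90 → 88 → 84 → 76 → 60 → 28 → 55 → 18 → 35 → 69 → 46 → 91
It first returns after 12 out-shuffles.

12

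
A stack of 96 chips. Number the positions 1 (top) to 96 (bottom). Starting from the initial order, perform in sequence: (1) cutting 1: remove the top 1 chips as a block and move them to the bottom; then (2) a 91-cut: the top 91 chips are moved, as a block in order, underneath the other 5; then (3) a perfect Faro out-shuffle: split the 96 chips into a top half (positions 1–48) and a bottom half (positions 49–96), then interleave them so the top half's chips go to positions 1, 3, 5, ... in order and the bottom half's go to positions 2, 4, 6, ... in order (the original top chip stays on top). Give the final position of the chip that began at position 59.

30

Track the chip from position 59 forward through each operation:
  after op 1 (cut 1): 59 → 58
  after op 2 (cut 91): 58 → 63
  after op 3 (out-shuffle): 63 → 30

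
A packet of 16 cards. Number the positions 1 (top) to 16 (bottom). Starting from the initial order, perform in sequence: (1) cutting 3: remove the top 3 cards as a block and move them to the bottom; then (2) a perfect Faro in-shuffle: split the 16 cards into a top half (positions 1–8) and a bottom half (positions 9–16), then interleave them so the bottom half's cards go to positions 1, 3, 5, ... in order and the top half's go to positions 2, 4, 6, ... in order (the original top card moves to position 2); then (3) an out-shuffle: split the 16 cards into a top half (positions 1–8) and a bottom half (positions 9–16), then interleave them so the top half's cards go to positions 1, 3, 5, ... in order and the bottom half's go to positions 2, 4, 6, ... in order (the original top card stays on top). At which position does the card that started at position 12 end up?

Track the card from position 12 forward through each operation:
  after op 1 (cut 3): 12 → 9
  after op 2 (in-shuffle): 9 → 1
  after op 3 (out-shuffle): 1 → 1

1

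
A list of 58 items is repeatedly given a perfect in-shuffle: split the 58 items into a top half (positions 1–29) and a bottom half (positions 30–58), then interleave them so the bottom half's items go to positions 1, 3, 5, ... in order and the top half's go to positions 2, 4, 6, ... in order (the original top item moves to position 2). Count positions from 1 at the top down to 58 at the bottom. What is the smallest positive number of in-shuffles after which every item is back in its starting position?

The in-shuffle permutes the 58 positions with cycle lengths [58].
Every item is home exactly when every cycle has completed a whole number of laps, i.e. after lcm(58) = 58 in-shuffles.

58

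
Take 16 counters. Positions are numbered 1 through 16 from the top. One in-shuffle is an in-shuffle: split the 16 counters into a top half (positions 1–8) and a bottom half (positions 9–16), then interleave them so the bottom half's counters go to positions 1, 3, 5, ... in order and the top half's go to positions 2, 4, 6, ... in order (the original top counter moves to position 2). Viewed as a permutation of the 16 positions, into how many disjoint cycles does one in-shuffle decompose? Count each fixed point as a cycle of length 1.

Trace each unvisited position around until it returns:
(1 2 4 8 16 15 13 9) (3 6 12 7 14 11 5 10)
2 cycles in total.

2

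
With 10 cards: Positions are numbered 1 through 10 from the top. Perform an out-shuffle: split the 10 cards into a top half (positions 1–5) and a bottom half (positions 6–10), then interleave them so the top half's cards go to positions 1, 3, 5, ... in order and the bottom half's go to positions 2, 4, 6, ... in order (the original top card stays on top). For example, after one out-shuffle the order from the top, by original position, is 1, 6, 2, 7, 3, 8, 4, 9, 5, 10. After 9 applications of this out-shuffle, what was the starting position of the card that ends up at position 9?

2

Work backwards from position 9, undoing one out-shuffle at a time:
9 ← 5 ← 3 ← 2 ← 6 ← 8 ← 9 ← 5 ← 3 ← 2
So the card now at position 9 started at position 2.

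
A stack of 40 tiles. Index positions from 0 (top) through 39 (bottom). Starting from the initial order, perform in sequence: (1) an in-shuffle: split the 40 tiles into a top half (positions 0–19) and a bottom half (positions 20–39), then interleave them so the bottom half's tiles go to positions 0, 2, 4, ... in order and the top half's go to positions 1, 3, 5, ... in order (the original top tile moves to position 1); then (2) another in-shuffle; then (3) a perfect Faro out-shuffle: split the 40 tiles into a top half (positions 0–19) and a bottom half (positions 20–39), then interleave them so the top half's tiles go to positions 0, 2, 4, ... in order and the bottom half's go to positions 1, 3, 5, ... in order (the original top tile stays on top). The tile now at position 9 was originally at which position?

Undo the operations in reverse order, starting from position 9:
  undo op 3 (out-shuffle, from bottom half): 9 ← 24
  undo op 2 (in-shuffle, from bottom half): 24 ← 32
  undo op 1 (in-shuffle, from bottom half): 32 ← 36
So the tile at position 9 came from original position 36.

36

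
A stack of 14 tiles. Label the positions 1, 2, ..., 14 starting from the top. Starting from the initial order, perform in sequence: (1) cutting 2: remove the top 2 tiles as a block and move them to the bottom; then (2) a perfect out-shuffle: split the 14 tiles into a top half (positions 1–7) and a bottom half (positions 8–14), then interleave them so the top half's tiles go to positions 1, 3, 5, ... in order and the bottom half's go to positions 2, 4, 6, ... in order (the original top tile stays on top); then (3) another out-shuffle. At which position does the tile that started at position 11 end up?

7

Track the tile from position 11 forward through each operation:
  after op 1 (cut 2): 11 → 9
  after op 2 (out-shuffle): 9 → 4
  after op 3 (out-shuffle): 4 → 7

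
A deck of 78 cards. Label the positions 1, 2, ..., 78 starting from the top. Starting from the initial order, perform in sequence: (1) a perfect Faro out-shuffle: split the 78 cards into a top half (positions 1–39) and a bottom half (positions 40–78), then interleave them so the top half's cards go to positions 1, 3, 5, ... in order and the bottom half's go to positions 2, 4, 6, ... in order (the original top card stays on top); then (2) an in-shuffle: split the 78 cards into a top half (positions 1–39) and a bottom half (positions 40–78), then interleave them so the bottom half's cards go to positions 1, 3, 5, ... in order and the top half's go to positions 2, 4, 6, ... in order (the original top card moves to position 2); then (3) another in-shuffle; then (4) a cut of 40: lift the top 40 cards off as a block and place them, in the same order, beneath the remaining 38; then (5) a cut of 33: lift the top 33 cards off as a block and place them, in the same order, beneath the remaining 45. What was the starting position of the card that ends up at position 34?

Undo the operations in reverse order, starting from position 34:
  undo op 5 (cut 33): 34 ← 67
  undo op 4 (cut 40): 67 ← 29
  undo op 3 (in-shuffle, from bottom half): 29 ← 54
  undo op 2 (in-shuffle, from top half): 54 ← 27
  undo op 1 (out-shuffle, from top half): 27 ← 14
So the card at position 34 came from original position 14.

14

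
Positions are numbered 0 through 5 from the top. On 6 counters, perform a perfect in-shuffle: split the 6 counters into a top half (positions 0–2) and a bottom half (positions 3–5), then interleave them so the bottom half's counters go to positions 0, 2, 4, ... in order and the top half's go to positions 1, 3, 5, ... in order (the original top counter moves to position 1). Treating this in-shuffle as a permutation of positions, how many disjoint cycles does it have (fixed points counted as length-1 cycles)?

2

Trace each unvisited position around until it returns:
(0 1 3) (2 5 4)
2 cycles in total.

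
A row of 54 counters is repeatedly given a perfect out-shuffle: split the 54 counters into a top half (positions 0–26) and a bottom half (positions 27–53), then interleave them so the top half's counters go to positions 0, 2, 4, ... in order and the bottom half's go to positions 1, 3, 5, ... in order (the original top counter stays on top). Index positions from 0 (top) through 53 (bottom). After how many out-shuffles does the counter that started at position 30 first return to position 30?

Follow position 30 under repeated out-shuffles:
30 → 7 → 14 → 28 → 3 → 6 → 12 → 24 → ... → 30 (length 52)
It first returns after 52 out-shuffles.

52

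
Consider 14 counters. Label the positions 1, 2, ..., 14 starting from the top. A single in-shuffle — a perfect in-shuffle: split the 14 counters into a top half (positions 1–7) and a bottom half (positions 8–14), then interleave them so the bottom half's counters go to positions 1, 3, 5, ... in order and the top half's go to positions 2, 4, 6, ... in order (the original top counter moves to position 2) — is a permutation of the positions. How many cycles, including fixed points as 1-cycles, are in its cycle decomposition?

4

Trace each unvisited position around until it returns:
(1 2 4 8) (3 6 12 9) (5 10) (7 14 13 11)
4 cycles in total.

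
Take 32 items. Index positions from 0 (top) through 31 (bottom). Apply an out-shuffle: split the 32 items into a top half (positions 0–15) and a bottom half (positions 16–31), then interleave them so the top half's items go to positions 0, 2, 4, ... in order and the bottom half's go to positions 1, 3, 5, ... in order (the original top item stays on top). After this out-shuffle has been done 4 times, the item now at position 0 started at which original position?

0

Work backwards from position 0, undoing one out-shuffle at a time:
0 ← 0 ← 0 ← 0 ← 0
So the item now at position 0 started at position 0.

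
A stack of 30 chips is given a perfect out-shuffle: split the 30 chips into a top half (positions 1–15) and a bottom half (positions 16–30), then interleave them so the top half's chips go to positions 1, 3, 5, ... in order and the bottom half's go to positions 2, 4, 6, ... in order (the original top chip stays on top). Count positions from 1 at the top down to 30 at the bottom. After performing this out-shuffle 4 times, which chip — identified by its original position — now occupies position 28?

19

Work backwards from position 28, undoing one out-shuffle at a time:
28 ← 29 ← 15 ← 8 ← 19
So the chip now at position 28 started at position 19.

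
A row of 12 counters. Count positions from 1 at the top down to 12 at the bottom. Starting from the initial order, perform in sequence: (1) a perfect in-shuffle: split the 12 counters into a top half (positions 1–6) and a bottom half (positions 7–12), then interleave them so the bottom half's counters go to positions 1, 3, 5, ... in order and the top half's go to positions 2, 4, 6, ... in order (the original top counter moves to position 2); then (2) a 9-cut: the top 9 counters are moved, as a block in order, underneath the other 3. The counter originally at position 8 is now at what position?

6

Track the counter from position 8 forward through each operation:
  after op 1 (in-shuffle): 8 → 3
  after op 2 (cut 9): 3 → 6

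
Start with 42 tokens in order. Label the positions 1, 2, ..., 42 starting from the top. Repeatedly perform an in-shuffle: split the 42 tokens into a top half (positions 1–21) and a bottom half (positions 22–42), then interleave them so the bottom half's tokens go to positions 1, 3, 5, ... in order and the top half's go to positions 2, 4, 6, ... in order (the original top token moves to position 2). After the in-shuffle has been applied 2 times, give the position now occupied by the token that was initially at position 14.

Track the token's position through each in-shuffle:
14 → 28 → 13

13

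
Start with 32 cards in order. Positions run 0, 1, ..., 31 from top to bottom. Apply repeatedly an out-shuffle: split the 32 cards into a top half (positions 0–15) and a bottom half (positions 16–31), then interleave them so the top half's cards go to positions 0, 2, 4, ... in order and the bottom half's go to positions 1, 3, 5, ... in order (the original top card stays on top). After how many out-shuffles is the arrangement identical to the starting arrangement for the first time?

5

The out-shuffle permutes the 32 positions with cycle lengths [1, 1, 5, 5, 5, 5, 5, 5].
Every card is home exactly when every cycle has completed a whole number of laps, i.e. after lcm(1, 5) = 5 out-shuffles.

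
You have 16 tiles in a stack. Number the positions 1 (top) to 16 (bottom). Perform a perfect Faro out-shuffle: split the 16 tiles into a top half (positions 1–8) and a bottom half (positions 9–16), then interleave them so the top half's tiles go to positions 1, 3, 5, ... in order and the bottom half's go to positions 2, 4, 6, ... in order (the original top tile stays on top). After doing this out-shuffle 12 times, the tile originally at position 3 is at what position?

3

Track the tile's position through each out-shuffle:
3 → 5 → 9 → 2 → 3 → 5 → 9 → 2 → 3 → 5 → 9 → 2 → 3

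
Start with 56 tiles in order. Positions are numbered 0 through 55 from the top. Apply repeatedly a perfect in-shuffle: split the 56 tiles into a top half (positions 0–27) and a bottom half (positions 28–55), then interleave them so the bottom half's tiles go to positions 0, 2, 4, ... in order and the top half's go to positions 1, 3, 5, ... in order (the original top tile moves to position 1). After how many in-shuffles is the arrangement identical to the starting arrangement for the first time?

18

The in-shuffle permutes the 56 positions with cycle lengths [2, 18, 18, 18].
Every tile is home exactly when every cycle has completed a whole number of laps, i.e. after lcm(2, 18) = 18 in-shuffles.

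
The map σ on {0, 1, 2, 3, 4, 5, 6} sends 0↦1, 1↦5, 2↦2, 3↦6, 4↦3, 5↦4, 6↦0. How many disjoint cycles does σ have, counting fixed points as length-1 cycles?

2

Cycle decomposition: (0 1 5 4 3 6) (2).
2 cycles.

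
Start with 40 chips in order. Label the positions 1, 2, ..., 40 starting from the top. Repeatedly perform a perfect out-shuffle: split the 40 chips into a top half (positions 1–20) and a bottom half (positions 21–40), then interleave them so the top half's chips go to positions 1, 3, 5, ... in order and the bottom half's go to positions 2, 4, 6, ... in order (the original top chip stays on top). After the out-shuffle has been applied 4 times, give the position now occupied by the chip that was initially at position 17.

23

Track the chip's position through each out-shuffle:
17 → 33 → 26 → 12 → 23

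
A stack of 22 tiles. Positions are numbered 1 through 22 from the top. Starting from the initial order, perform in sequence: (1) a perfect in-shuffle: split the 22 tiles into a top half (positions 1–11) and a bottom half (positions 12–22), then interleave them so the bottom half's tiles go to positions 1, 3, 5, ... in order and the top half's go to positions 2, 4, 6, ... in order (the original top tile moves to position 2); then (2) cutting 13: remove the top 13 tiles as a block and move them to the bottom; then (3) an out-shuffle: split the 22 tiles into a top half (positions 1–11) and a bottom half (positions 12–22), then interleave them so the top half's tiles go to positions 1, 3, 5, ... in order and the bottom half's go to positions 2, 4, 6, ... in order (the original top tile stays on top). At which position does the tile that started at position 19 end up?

3

Track the tile from position 19 forward through each operation:
  after op 1 (in-shuffle): 19 → 15
  after op 2 (cut 13): 15 → 2
  after op 3 (out-shuffle): 2 → 3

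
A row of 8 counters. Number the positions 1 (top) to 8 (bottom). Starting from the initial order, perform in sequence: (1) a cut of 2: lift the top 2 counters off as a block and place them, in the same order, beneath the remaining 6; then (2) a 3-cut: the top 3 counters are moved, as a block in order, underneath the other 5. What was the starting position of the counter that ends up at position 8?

Undo the operations in reverse order, starting from position 8:
  undo op 2 (cut 3): 8 ← 3
  undo op 1 (cut 2): 3 ← 5
So the counter at position 8 came from original position 5.

5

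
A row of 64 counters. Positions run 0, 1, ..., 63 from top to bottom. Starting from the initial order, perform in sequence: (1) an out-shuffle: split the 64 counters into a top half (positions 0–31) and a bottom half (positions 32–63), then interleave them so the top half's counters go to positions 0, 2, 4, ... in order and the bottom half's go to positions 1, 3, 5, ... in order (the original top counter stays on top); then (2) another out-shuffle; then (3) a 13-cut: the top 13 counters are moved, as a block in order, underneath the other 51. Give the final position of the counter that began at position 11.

Track the counter from position 11 forward through each operation:
  after op 1 (out-shuffle): 11 → 22
  after op 2 (out-shuffle): 22 → 44
  after op 3 (cut 13): 44 → 31

31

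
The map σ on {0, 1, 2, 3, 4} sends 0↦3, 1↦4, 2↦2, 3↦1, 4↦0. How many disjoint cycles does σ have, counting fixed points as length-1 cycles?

Cycle decomposition: (0 3 1 4) (2).
2 cycles.

2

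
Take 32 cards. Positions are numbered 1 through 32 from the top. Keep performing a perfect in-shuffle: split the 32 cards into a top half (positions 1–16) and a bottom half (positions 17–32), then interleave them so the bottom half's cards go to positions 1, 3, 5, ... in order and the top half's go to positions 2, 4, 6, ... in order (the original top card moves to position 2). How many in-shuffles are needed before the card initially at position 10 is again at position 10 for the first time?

10

Follow position 10 under repeated in-shuffles:
10 → 20 → 7 → 14 → 28 → 23 → 13 → 26 → 19 → 5 → 10
It first returns after 10 in-shuffles.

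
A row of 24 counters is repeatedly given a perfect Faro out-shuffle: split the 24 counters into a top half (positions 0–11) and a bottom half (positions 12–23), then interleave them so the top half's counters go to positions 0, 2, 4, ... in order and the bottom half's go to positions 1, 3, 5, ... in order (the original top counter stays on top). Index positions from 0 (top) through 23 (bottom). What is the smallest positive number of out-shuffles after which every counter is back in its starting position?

11

The out-shuffle permutes the 24 positions with cycle lengths [1, 1, 11, 11].
Every counter is home exactly when every cycle has completed a whole number of laps, i.e. after lcm(1, 11) = 11 out-shuffles.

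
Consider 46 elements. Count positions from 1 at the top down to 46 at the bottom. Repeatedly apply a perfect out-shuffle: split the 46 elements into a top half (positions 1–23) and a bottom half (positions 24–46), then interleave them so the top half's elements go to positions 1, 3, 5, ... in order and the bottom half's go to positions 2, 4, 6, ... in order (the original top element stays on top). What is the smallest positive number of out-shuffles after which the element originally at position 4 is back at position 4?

Follow position 4 under repeated out-shuffles:
4 → 7 → 13 → 25 → 4
It first returns after 4 out-shuffles.

4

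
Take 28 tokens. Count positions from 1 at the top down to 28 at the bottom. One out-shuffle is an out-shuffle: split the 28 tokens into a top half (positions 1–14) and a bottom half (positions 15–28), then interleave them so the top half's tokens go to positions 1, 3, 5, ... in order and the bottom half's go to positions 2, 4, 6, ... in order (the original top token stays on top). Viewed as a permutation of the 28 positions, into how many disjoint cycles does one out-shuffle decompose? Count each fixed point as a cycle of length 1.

Trace each unvisited position around until it returns:
(1) (2 3 5 9 17 6 ... len 18) (4 7 13 25 22 16) (10 19) (28)
5 cycles in total.

5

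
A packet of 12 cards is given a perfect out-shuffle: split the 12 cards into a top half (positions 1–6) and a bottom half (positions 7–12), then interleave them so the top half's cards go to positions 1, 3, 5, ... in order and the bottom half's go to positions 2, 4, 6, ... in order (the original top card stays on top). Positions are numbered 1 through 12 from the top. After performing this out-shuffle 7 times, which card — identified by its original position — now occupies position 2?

Work backwards from position 2, undoing one out-shuffle at a time:
2 ← 7 ← 4 ← 8 ← 10 ← 11 ← 6 ← 9
So the card now at position 2 started at position 9.

9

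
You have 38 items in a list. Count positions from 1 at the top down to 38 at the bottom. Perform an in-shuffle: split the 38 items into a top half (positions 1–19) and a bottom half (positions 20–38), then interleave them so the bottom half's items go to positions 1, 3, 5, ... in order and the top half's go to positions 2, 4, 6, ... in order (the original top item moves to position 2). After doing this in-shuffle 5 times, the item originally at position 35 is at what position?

28

Track the item's position through each in-shuffle:
35 → 31 → 23 → 7 → 14 → 28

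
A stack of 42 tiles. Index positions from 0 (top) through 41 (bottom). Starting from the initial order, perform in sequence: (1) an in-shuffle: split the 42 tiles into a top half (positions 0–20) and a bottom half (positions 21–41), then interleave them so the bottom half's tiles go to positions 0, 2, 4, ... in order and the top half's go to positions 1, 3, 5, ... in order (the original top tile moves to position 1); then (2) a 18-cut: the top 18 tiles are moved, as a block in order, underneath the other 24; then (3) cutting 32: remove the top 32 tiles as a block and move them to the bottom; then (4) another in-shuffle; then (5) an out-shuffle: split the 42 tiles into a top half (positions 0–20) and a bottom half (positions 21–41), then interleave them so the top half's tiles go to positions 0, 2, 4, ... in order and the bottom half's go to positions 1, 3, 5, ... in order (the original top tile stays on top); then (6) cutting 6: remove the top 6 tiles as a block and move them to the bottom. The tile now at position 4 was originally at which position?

Undo the operations in reverse order, starting from position 4:
  undo op 6 (cut 6): 4 ← 10
  undo op 5 (out-shuffle, from top half): 10 ← 5
  undo op 4 (in-shuffle, from top half): 5 ← 2
  undo op 3 (cut 32): 2 ← 34
  undo op 2 (cut 18): 34 ← 10
  undo op 1 (in-shuffle, from bottom half): 10 ← 26
So the tile at position 4 came from original position 26.

26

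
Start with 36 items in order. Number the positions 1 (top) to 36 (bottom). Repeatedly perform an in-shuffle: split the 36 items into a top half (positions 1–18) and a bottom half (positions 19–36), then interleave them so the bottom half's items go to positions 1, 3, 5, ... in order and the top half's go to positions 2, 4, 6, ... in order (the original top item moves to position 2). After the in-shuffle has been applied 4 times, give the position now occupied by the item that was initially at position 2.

32

Track the item's position through each in-shuffle:
2 → 4 → 8 → 16 → 32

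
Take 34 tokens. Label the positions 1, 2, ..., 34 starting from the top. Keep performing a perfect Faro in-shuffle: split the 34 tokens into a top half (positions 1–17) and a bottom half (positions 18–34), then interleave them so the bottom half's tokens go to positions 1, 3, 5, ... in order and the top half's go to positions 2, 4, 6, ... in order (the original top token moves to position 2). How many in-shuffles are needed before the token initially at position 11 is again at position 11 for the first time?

12

Follow position 11 under repeated in-shuffles:
11 → 22 → 9 → 18 → 1 → 2 → 4 → 8 → 16 → 32 → 29 → 23 → 11
It first returns after 12 in-shuffles.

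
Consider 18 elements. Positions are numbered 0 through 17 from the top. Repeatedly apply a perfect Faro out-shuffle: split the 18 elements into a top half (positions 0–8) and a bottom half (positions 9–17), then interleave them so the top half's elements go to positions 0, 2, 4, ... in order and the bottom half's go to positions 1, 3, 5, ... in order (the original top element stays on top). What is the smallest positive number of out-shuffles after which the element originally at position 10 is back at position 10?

8

Follow position 10 under repeated out-shuffles:
10 → 3 → 6 → 12 → 7 → 14 → 11 → 5 → 10
It first returns after 8 out-shuffles.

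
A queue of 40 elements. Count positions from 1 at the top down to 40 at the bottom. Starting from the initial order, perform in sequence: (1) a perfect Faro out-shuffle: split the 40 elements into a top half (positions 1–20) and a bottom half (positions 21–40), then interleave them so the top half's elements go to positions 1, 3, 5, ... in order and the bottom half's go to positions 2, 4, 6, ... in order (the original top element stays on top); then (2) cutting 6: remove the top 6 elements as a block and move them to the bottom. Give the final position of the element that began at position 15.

23

Track the element from position 15 forward through each operation:
  after op 1 (out-shuffle): 15 → 29
  after op 2 (cut 6): 29 → 23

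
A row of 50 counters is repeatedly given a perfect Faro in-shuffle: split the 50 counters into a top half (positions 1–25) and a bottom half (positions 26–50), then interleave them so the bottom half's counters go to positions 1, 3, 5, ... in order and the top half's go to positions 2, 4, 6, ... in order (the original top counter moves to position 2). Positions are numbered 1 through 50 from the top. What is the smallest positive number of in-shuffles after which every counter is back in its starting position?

The in-shuffle permutes the 50 positions with cycle lengths [2, 8, 8, 8, 8, 8, 8].
Every counter is home exactly when every cycle has completed a whole number of laps, i.e. after lcm(2, 8) = 8 in-shuffles.

8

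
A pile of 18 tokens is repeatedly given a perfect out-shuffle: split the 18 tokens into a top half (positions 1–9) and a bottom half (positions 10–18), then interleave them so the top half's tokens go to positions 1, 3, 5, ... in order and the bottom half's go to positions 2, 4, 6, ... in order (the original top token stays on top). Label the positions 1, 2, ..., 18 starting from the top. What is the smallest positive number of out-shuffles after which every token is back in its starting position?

The out-shuffle permutes the 18 positions with cycle lengths [1, 1, 8, 8].
Every token is home exactly when every cycle has completed a whole number of laps, i.e. after lcm(1, 8) = 8 out-shuffles.

8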